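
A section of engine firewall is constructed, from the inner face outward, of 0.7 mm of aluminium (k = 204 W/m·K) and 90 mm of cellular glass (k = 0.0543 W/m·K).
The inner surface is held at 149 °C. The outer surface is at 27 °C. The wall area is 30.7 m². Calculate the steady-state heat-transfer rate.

Q ≈ 2260 W

Series thermal resistances:
R_aluminium = L/(kA) = 0.0007/(204×30.7) = 1.118×10^-7 K/W
R_cellular glass = L/(kA) = 0.09/(0.0543×30.7) = 0.05399 K/W
R_total = 0.05399 K/W
Q = ΔT / R_total = 122 / 0.05399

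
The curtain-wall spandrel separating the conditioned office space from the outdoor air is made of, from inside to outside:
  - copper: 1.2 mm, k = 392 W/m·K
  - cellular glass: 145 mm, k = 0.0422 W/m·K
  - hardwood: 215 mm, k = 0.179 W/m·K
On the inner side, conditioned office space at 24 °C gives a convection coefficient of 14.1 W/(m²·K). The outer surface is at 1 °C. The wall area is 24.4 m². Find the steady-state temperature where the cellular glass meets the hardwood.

Series thermal resistances:
R_inner film = 1/(h_i·A) = 1/(14.1×24.4) = 0.002907 K/W
R_copper = L/(kA) = 0.0012/(392×24.4) = 1.255×10^-7 K/W
R_cellular glass = L/(kA) = 0.145/(0.0422×24.4) = 0.1408 K/W
R_hardwood = L/(kA) = 0.215/(0.179×24.4) = 0.04923 K/W
R_total = 0.193 K/W;  Q = ΔT/R_total = 23/0.193 = 119.2 W
T_interface = T_inner − Q·ΣR(inner→interface) = 24 − 119×0.1437

T ≈ 6.87 °C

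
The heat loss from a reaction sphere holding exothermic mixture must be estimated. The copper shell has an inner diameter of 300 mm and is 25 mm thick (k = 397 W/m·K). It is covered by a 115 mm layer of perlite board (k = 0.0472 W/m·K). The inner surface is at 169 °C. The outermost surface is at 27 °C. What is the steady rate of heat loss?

Spherical conduction: R = (1/r_in − 1/r_out)/(4πk) per layer; series-sum.
R_copper shell = (1/0.15 − 1/0.175)/(4π×397) = 1.909×10^-4 K/W
R_perlite board = (1/0.175 − 1/0.29)/(4π×0.0472) = 3.82 K/W
R_total = 3.821 K/W
Q = ΔT/R_total = 142/3.821

Q ≈ 37.2 W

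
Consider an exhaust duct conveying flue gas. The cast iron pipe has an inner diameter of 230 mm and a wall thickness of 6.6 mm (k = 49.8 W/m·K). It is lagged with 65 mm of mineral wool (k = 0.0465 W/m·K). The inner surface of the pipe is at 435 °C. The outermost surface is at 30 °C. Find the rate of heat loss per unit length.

Radial resistances (cylindrical: R_cond = ln(r_o/r_i)/(2πkL), R_conv = 1/(h·2πrL)):
R_cast iron pipe wall = ln(121.6/115)/(2π×49.8×1) = 1.783×10^-4 K/W
R_mineral wool = ln(186.6/121.6)/(2π×0.0465×1) = 1.466 K/W
R_total = 1.466 K/W
Q = ΔT/R_total = 405/1.466

q′ ≈ 276 W/m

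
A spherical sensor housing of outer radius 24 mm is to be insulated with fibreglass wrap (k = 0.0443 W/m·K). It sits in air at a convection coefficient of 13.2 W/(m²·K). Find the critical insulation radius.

r_cr ≈ 6.71 mm

For a sphere r_cr = 2k/h = 2×0.0443/13.2
r_cr = 6.71 mm; since the bare radius (24 mm) is above r_cr, any added insulation will reduce heat loss.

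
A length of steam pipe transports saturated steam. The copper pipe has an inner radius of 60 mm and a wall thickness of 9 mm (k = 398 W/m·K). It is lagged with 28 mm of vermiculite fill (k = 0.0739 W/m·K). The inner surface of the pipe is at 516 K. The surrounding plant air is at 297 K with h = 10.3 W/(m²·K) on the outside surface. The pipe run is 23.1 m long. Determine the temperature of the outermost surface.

Radial resistances (cylindrical: R_cond = ln(r_o/r_i)/(2πkL), R_conv = 1/(h·2πrL)):
R_copper pipe wall = ln(69/60)/(2π×398×23.1) = 2.419×10^-6 K/W
R_vermiculite fill = ln(97/69)/(2π×0.0739×23.1) = 0.03176 K/W
R_outer film = 1/(h_o·2πr_oL) = 1/(10.3×2π×0.097×23.1) = 0.006896 K/W
R_total = 0.03865 K/W
Q = ΔT/R_total = 219/0.03865
Q = 5670 W
T_interface = T_inner − Q·ΣR(inner→interface) = 516 − 5670×0.03176

T ≈ 336 K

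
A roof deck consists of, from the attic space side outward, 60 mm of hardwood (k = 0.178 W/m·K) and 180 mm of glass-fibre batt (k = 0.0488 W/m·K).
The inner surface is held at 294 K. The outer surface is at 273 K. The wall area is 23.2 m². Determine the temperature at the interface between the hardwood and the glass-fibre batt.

T ≈ 292 K

Series thermal resistances:
R_hardwood = L/(kA) = 0.06/(0.178×23.2) = 0.01453 K/W
R_glass-fibre batt = L/(kA) = 0.18/(0.0488×23.2) = 0.159 K/W
R_total = 0.1735 K/W;  Q = ΔT/R_total = 21/0.1735 = 121 W
T_interface = T_inner − Q·ΣR(inner→interface) = 294 − 121×0.01453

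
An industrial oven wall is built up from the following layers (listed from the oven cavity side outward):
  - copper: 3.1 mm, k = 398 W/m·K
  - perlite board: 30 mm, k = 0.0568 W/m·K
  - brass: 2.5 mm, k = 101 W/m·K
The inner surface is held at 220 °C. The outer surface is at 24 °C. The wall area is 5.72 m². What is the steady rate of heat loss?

Treating each layer as a thermal resistance in series:
R_copper = L/(kA) = 0.0031/(398×5.72) = 1.362×10^-6 K/W
R_perlite board = L/(kA) = 0.03/(0.0568×5.72) = 0.09234 K/W
R_brass = L/(kA) = 0.0025/(101×5.72) = 4.327×10^-6 K/W
R_total = 0.09234 K/W
Q = ΔT / R_total = 196 / 0.09234

Q ≈ 2120 W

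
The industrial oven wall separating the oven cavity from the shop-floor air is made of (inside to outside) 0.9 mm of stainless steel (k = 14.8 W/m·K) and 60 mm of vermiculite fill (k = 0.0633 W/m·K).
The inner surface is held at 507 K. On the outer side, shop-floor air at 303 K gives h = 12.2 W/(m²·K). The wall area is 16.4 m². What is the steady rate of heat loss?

Using the resistance-network approach (series):
R_stainless steel = L/(kA) = 0.0009/(14.8×16.4) = 3.708×10^-6 K/W
R_vermiculite fill = L/(kA) = 0.06/(0.0633×16.4) = 0.0578 K/W
R_outer film = 1/(h_o·A) = 1/(12.2×16.4) = 0.004998 K/W
R_total = 0.0628 K/W
Q = ΔT / R_total = 204 / 0.0628

Q ≈ 3250 W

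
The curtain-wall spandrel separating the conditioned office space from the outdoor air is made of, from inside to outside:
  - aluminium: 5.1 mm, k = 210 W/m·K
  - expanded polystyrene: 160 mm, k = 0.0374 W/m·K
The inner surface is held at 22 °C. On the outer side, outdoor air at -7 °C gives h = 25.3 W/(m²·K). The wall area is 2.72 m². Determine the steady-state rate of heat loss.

Using the resistance-network approach (series):
R_aluminium = L/(kA) = 0.0051/(210×2.72) = 8.929×10^-6 K/W
R_expanded polystyrene = L/(kA) = 0.16/(0.0374×2.72) = 1.573 K/W
R_outer film = 1/(h_o·A) = 1/(25.3×2.72) = 0.01453 K/W
R_total = 1.587 K/W
Q = ΔT / R_total = 29 / 1.587

Q ≈ 18.3 W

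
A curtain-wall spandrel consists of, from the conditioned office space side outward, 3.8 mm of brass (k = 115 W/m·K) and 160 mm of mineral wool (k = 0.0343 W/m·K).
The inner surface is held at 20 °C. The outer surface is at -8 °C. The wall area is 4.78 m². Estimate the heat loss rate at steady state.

Q ≈ 28.7 W

Thermal resistances in series:
R_brass = L/(kA) = 0.0038/(115×4.78) = 6.913×10^-6 K/W
R_mineral wool = L/(kA) = 0.16/(0.0343×4.78) = 0.9759 K/W
R_total = 0.9759 K/W
Q = ΔT / R_total = 28 / 0.9759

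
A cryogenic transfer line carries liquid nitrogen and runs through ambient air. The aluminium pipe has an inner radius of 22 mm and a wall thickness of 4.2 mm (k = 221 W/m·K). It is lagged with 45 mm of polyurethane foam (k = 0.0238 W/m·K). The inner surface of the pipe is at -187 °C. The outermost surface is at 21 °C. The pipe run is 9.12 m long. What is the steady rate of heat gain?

Q ≈ 284 W

Cylindrical conduction, so R = ln(r₂/r₁)/(2πkL) per layer, in series:
R_aluminium pipe wall = ln(26.2/22)/(2π×221×9.12) = 1.38×10^-5 K/W
R_polyurethane foam = ln(71.2/26.2)/(2π×0.0238×9.12) = 0.733 K/W
R_total = 0.7331 K/W
Q = ΔT/R_total = 208/0.7331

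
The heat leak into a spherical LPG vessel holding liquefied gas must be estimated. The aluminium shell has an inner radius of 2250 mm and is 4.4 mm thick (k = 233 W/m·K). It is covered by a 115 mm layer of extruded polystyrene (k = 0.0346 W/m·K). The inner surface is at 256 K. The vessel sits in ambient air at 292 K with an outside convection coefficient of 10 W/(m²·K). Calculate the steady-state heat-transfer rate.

Spherical conduction: R = (1/r_in − 1/r_out)/(4πk) per layer; series-sum.
R_aluminium shell = (1/2.25 − 1/2.2544)/(4π×233) = 2.963×10^-7 K/W
R_extruded polystyrene = (1/2.2544 − 1/2.3694)/(4π×0.0346) = 0.04952 K/W
R_outer film = 1/(h·4πr_o²) = 1/(10×4π×2.3694²) = 0.001417 K/W
R_total = 0.05093 K/W
Q = ΔT/R_total = 36/0.05093

Q ≈ 707 W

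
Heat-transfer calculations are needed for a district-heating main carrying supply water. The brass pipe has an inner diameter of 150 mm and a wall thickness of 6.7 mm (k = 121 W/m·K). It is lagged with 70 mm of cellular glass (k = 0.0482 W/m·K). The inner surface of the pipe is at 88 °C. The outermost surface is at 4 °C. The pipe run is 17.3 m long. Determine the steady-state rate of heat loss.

For a radial system each layer contributes R = ln(r_out/r_in)/(2πkL); films add R = 1/(hA).
R_brass pipe wall = ln(81.7/75)/(2π×121×17.3) = 6.506×10^-6 K/W
R_cellular glass = ln(151.7/81.7)/(2π×0.0482×17.3) = 0.1181 K/W
R_total = 0.1181 K/W
Q = ΔT/R_total = 84/0.1181

Q ≈ 711 W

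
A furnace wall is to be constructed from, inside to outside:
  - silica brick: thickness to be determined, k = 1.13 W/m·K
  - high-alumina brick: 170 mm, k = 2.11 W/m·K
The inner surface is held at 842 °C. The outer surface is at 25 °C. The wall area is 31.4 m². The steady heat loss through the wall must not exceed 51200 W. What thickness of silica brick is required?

L ≈ 475 mm

Using the resistance-network approach (series):
R_high-alumina brick = L/(kA) = 0.17/(2.11×31.4) = 0.002566 K/W
Sum of the known resistances R_other = 0.002566 K/W
Required total resistance R_tot = ΔT/Q_allow = 817/51200 = 0.01596 K/W
R_silica brick = R_tot − R_other = 0.01339 K/W
L = R·k·A = 0.01339×1.13×31.4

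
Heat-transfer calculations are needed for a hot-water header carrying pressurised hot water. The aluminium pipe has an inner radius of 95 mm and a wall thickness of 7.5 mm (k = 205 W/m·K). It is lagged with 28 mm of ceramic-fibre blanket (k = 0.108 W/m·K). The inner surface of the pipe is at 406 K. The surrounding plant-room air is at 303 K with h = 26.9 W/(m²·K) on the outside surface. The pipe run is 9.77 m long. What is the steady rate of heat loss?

Q ≈ 2510 W

Radial resistances (cylindrical: R_cond = ln(r_o/r_i)/(2πkL), R_conv = 1/(h·2πrL)):
R_aluminium pipe wall = ln(102.5/95)/(2π×205×9.77) = 6.038×10^-6 K/W
R_ceramic-fibre blanket = ln(130.5/102.5)/(2π×0.108×9.77) = 0.03643 K/W
R_outer film = 1/(h_o·2πr_oL) = 1/(26.9×2π×0.1305×9.77) = 0.00464 K/W
R_total = 0.04107 K/W
Q = ΔT/R_total = 103/0.04107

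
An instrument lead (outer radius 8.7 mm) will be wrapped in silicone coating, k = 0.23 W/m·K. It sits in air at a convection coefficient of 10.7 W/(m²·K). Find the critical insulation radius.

For a cylinder r_cr = k/h = 0.23/10.7
r_cr = 21.5 mm; since the bare radius (8.7 mm) is below r_cr, adding a thin layer of insulation will *increase* heat loss.

r_cr ≈ 21.5 mm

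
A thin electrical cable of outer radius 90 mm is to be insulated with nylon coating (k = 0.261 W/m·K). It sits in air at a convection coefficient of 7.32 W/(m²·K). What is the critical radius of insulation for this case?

For a cylinder r_cr = k/h = 0.261/7.32
r_cr = 35.7 mm; since the bare radius (90 mm) is above r_cr, any added insulation will reduce heat loss.

r_cr ≈ 35.7 mm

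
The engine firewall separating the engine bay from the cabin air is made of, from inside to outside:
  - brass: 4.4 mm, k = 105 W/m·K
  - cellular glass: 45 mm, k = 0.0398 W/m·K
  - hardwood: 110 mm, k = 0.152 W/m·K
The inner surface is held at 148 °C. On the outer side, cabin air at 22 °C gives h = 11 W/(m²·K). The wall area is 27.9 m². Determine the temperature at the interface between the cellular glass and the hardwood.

T ≈ 74.8 °C

Model the wall as resistances in series:
R_brass = L/(kA) = 0.0044/(105×27.9) = 1.502×10^-6 K/W
R_cellular glass = L/(kA) = 0.045/(0.0398×27.9) = 0.04053 K/W
R_hardwood = L/(kA) = 0.11/(0.152×27.9) = 0.02594 K/W
R_outer film = 1/(h_o·A) = 1/(11×27.9) = 0.003258 K/W
R_total = 0.06972 K/W;  Q = ΔT/R_total = 126/0.06972 = 1807 W
T_interface = T_inner − Q·ΣR(inner→interface) = 148 − 1810×0.04053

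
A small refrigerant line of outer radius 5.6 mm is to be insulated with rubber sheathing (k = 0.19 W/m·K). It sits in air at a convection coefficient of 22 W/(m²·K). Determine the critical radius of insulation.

For a cylinder r_cr = k/h = 0.19/22
r_cr = 8.64 mm; since the bare radius (5.6 mm) is below r_cr, adding a thin layer of insulation will *increase* heat loss.

r_cr ≈ 8.64 mm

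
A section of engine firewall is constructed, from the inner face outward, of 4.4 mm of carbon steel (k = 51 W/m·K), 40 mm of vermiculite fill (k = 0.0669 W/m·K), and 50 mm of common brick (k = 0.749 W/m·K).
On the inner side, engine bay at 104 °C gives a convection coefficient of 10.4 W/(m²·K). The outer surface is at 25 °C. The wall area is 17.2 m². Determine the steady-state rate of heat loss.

Series thermal resistances:
R_inner film = 1/(h_i·A) = 1/(10.4×17.2) = 0.00559 K/W
R_carbon steel = L/(kA) = 0.0044/(51×17.2) = 5.016×10^-6 K/W
R_vermiculite fill = L/(kA) = 0.04/(0.0669×17.2) = 0.03476 K/W
R_common brick = L/(kA) = 0.05/(0.749×17.2) = 0.003881 K/W
R_total = 0.04424 K/W
Q = ΔT / R_total = 79 / 0.04424

Q ≈ 1790 W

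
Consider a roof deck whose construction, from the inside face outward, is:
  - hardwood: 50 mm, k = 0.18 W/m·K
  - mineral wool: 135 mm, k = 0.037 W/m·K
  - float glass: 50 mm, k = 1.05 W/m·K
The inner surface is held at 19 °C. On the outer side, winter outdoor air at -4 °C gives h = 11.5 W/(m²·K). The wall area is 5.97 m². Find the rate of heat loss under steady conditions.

Q ≈ 33.8 W

Model the wall as resistances in series:
R_hardwood = L/(kA) = 0.05/(0.18×5.97) = 0.04653 K/W
R_mineral wool = L/(kA) = 0.135/(0.037×5.97) = 0.6112 K/W
R_float glass = L/(kA) = 0.05/(1.05×5.97) = 0.007976 K/W
R_outer film = 1/(h_o·A) = 1/(11.5×5.97) = 0.01457 K/W
R_total = 0.6802 K/W
Q = ΔT / R_total = 23 / 0.6802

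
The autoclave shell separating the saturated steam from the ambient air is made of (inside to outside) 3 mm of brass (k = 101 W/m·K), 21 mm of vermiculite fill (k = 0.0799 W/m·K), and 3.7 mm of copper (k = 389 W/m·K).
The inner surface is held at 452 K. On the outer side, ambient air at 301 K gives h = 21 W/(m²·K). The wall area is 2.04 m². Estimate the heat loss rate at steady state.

Q ≈ 992 W

Using the resistance-network approach (series):
R_brass = L/(kA) = 0.003/(101×2.04) = 1.456×10^-5 K/W
R_vermiculite fill = L/(kA) = 0.021/(0.0799×2.04) = 0.1288 K/W
R_copper = L/(kA) = 0.0037/(389×2.04) = 4.663×10^-6 K/W
R_outer film = 1/(h_o·A) = 1/(21×2.04) = 0.02334 K/W
R_total = 0.1522 K/W
Q = ΔT / R_total = 151 / 0.1522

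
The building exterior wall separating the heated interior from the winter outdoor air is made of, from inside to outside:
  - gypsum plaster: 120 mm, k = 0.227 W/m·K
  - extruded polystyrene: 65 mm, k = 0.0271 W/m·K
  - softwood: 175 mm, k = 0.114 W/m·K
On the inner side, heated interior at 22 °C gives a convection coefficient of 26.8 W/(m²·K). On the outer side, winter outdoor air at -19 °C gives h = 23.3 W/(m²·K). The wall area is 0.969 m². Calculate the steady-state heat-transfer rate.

Q ≈ 8.75 W

Using the resistance-network approach (series):
R_inner film = 1/(h_i·A) = 1/(26.8×0.969) = 0.03851 K/W
R_gypsum plaster = L/(kA) = 0.12/(0.227×0.969) = 0.5455 K/W
R_extruded polystyrene = L/(kA) = 0.065/(0.0271×0.969) = 2.475 K/W
R_softwood = L/(kA) = 0.175/(0.114×0.969) = 1.584 K/W
R_outer film = 1/(h_o·A) = 1/(23.3×0.969) = 0.04429 K/W
R_total = 4.688 K/W
Q = ΔT / R_total = 41 / 4.688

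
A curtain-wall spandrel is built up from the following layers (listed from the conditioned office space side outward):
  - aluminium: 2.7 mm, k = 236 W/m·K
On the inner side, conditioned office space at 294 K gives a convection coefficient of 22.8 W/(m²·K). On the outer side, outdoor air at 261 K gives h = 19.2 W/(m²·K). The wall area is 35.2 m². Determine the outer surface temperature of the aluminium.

Treating each layer as a thermal resistance in series:
R_inner film = 1/(h_i·A) = 1/(22.8×35.2) = 0.001246 K/W
R_aluminium = L/(kA) = 0.0027/(236×35.2) = 3.25×10^-7 K/W
R_outer film = 1/(h_o·A) = 1/(19.2×35.2) = 0.00148 K/W
R_total = 0.002726 K/W;  Q = ΔT/R_total = 33/0.002726 = 12110 W
T_interface = T_inner − Q·ΣR(inner→interface) = 294 − 12100×0.001246

T ≈ 279 K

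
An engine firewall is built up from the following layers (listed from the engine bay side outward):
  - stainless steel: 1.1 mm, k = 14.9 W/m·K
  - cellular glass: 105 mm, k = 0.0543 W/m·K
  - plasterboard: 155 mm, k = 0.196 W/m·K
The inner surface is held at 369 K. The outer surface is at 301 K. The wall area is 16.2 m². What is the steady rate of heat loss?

Thermal resistances in series:
R_stainless steel = L/(kA) = 0.0011/(14.9×16.2) = 4.557×10^-6 K/W
R_cellular glass = L/(kA) = 0.105/(0.0543×16.2) = 0.1194 K/W
R_plasterboard = L/(kA) = 0.155/(0.196×16.2) = 0.04882 K/W
R_total = 0.1682 K/W
Q = ΔT / R_total = 68 / 0.1682

Q ≈ 404 W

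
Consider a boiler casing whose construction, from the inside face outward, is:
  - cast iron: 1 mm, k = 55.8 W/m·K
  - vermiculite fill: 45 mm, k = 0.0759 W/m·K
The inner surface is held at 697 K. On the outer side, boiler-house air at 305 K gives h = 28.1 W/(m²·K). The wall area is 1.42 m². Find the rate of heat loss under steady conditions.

Using the resistance-network approach (series):
R_cast iron = L/(kA) = 0.001/(55.8×1.42) = 1.262×10^-5 K/W
R_vermiculite fill = L/(kA) = 0.045/(0.0759×1.42) = 0.4175 K/W
R_outer film = 1/(h_o·A) = 1/(28.1×1.42) = 0.02506 K/W
R_total = 0.4426 K/W
Q = ΔT / R_total = 392 / 0.4426

Q ≈ 886 W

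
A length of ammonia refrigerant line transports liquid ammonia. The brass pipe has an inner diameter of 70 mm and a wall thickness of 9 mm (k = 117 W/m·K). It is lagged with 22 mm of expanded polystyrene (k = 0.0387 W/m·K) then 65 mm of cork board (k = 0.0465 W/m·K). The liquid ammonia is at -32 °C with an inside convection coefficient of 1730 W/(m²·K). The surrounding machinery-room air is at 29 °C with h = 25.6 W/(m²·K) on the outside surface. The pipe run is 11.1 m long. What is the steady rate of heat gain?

Radial resistances (cylindrical: R_cond = ln(r_o/r_i)/(2πkL), R_conv = 1/(h·2πrL)):
R_inner film = 1/(h_i·2πr₁L) = 1/(1730×2π×0.035×11.1) = 2.368×10^-4 K/W
R_brass pipe wall = ln(44/35)/(2π×117×11.1) = 2.804×10^-5 K/W
R_expanded polystyrene = ln(66/44)/(2π×0.0387×11.1) = 0.1502 K/W
R_cork board = ln(131/66)/(2π×0.0465×11.1) = 0.2114 K/W
R_outer film = 1/(h_o·2πr_oL) = 1/(25.6×2π×0.131×11.1) = 0.004275 K/W
R_total = 0.3662 K/W
Q = ΔT/R_total = 61/0.3662

Q ≈ 167 W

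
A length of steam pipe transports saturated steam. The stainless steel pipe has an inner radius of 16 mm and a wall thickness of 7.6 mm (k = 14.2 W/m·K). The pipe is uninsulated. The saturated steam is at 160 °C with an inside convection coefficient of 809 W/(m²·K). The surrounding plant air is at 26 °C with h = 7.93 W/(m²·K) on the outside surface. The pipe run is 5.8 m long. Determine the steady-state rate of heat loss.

Treating each annulus and film as a series resistance:
R_inner film = 1/(h_i·2πr₁L) = 1/(809×2π×0.016×5.8) = 0.00212 K/W
R_stainless steel pipe wall = ln(23.6/16)/(2π×14.2×5.8) = 7.511×10^-4 K/W
R_outer film = 1/(h_o·2πr_oL) = 1/(7.93×2π×0.0236×5.8) = 0.1466 K/W
R_total = 0.1495 K/W
Q = ΔT/R_total = 134/0.1495

Q ≈ 896 W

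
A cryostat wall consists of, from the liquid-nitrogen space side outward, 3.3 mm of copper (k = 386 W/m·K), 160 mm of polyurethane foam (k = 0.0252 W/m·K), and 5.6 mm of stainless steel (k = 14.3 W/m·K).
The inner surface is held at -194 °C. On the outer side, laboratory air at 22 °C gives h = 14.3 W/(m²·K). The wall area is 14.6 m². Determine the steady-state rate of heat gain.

Q ≈ 491 W

Thermal resistances in series:
R_copper = L/(kA) = 0.0033/(386×14.6) = 5.856×10^-7 K/W
R_polyurethane foam = L/(kA) = 0.16/(0.0252×14.6) = 0.4349 K/W
R_stainless steel = L/(kA) = 0.0056/(14.3×14.6) = 2.682×10^-5 K/W
R_outer film = 1/(h_o·A) = 1/(14.3×14.6) = 0.00479 K/W
R_total = 0.4397 K/W
Q = ΔT / R_total = 216 / 0.4397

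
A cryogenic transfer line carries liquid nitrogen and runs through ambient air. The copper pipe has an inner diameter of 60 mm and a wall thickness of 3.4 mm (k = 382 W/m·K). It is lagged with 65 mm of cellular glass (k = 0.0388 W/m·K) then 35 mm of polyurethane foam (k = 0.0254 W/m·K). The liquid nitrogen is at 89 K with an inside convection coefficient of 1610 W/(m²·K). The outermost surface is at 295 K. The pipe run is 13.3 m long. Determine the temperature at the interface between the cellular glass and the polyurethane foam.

T ≈ 233 K

Treating each annulus and film as a series resistance:
R_inner film = 1/(h_i·2πr₁L) = 1/(1610×2π×0.03×13.3) = 2.478×10^-4 K/W
R_copper pipe wall = ln(33.4/30)/(2π×382×13.3) = 3.363×10^-6 K/W
R_cellular glass = ln(98.4/33.4)/(2π×0.0388×13.3) = 0.3332 K/W
R_polyurethane foam = ln(133.4/98.4)/(2π×0.0254×13.3) = 0.1434 K/W
R_total = 0.4769 K/W
Q = ΔT/R_total = 206/0.4769
Q = 432 W
T_interface = T_inner + Q·ΣR(inner→interface) = 89 + 432×0.3335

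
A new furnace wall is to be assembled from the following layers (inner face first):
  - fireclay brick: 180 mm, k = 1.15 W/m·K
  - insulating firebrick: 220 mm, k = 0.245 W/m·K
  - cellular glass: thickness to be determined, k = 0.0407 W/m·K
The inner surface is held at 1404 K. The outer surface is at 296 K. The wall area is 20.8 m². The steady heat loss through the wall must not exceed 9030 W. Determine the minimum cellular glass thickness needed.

L ≈ 61 mm

Model the wall as resistances in series:
R_fireclay brick = L/(kA) = 0.18/(1.15×20.8) = 0.007525 K/W
R_insulating firebrick = L/(kA) = 0.22/(0.245×20.8) = 0.04317 K/W
Sum of the known resistances R_other = 0.0507 K/W
Required total resistance R_tot = ΔT/Q_allow = 1108/9030 = 0.1227 K/W
R_cellular glass = R_tot − R_other = 0.07201 K/W
L = R·k·A = 0.07201×0.0407×20.8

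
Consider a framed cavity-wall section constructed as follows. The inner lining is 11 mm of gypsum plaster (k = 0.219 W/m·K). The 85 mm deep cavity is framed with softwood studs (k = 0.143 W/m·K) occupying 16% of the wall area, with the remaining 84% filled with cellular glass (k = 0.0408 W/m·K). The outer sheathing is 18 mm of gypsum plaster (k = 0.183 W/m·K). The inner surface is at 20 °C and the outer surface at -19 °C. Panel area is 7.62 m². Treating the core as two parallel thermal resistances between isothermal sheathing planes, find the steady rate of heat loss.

Sheathing layers in series; stud and cavity paths in parallel between them.
R_inner = 0.011/(0.219×7.62) = 0.006592 K/W
R_stud  = 0.085/(0.143×0.16×7.62) = 0.4875 K/W
R_cav   = 0.085/(0.0408×0.84×7.62) = 0.3255 K/W
1/R_core = 1/R_stud + 1/R_cav → R_core = 0.1952 K/W
R_outer = 0.018/(0.183×7.62) = 0.01291 K/W
R_total = 0.2147 K/W
Q = ΔT/R_total = 39/0.2147

Q ≈ 182 W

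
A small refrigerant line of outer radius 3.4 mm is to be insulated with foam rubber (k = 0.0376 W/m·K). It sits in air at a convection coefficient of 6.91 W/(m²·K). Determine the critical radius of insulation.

r_cr ≈ 5.44 mm

For a cylinder r_cr = k/h = 0.0376/6.91
r_cr = 5.44 mm; since the bare radius (3.4 mm) is below r_cr, adding a thin layer of insulation will *increase* heat loss.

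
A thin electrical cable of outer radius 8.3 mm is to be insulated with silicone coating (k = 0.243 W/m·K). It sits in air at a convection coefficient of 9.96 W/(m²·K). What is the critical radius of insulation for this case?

r_cr ≈ 24.4 mm

For a cylinder r_cr = k/h = 0.243/9.96
r_cr = 24.4 mm; since the bare radius (8.3 mm) is below r_cr, adding a thin layer of insulation will *increase* heat loss.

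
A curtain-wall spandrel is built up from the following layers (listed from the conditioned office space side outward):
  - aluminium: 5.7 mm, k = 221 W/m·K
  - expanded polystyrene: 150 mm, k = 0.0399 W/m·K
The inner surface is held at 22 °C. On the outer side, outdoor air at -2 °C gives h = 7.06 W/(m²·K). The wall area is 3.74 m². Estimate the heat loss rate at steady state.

Series thermal resistances:
R_aluminium = L/(kA) = 0.0057/(221×3.74) = 6.896×10^-6 K/W
R_expanded polystyrene = L/(kA) = 0.15/(0.0399×3.74) = 1.005 K/W
R_outer film = 1/(h_o·A) = 1/(7.06×3.74) = 0.03787 K/W
R_total = 1.043 K/W
Q = ΔT / R_total = 24 / 1.043

Q ≈ 23 W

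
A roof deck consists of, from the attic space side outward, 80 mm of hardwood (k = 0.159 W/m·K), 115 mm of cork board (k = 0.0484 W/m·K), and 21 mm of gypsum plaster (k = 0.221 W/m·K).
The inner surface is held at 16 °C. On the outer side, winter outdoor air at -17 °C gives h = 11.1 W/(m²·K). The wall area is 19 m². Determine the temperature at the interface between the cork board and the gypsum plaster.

Treating each layer as a thermal resistance in series:
R_hardwood = L/(kA) = 0.08/(0.159×19) = 0.02648 K/W
R_cork board = L/(kA) = 0.115/(0.0484×19) = 0.1251 K/W
R_gypsum plaster = L/(kA) = 0.021/(0.221×19) = 0.005001 K/W
R_outer film = 1/(h_o·A) = 1/(11.1×19) = 0.004742 K/W
R_total = 0.1613 K/W;  Q = ΔT/R_total = 33/0.1613 = 204.6 W
T_interface = T_inner − Q·ΣR(inner→interface) = 16 − 205×0.1515

T ≈ -15 °C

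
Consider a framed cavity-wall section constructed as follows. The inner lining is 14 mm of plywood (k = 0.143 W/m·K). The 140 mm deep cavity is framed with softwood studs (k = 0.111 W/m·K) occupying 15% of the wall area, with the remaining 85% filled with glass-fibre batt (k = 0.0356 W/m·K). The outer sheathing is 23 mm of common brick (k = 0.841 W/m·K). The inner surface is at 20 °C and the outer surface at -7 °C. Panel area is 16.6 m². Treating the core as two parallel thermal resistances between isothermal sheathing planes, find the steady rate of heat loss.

Sheathing layers in series; stud and cavity paths in parallel between them.
R_inner = 0.014/(0.143×16.6) = 0.005898 K/W
R_stud  = 0.14/(0.111×0.15×16.6) = 0.5065 K/W
R_cav   = 0.14/(0.0356×0.85×16.6) = 0.2787 K/W
1/R_core = 1/R_stud + 1/R_cav → R_core = 0.1798 K/W
R_outer = 0.023/(0.841×16.6) = 0.001647 K/W
R_total = 0.1873 K/W
Q = ΔT/R_total = 27/0.1873

Q ≈ 144 W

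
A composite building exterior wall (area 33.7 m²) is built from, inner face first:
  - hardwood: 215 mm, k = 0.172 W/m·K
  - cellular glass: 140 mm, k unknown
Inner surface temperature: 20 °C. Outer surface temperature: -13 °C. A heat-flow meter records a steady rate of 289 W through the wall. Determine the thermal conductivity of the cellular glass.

Series thermal resistances:
R_hardwood = L/(kA) = 0.215/(0.172×33.7) = 0.03709 K/W
Sum of known resistances R_other = 0.03709 K/W
Total R = ΔT/Q = 33/289 = 0.1142 K/W
R_cellular glass = R_total − R_other = 0.07709 K/W
k = L/(R·A) = 0.14/(0.07709×33.7)

k ≈ 0.0539 W/(m·K)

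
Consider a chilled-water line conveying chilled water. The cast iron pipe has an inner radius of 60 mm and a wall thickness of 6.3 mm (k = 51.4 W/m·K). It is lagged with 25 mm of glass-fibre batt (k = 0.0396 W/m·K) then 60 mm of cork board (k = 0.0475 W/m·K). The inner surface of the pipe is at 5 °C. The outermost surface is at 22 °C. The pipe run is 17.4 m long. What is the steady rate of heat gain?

Q ≈ 99.3 W

Per-layer cylindrical resistances, series-summed:
R_cast iron pipe wall = ln(66.3/60)/(2π×51.4×17.4) = 1.777×10^-5 K/W
R_glass-fibre batt = ln(91.3/66.3)/(2π×0.0396×17.4) = 0.0739 K/W
R_cork board = ln(151.3/91.3)/(2π×0.0475×17.4) = 0.09727 K/W
R_total = 0.1712 K/W
Q = ΔT/R_total = 17/0.1712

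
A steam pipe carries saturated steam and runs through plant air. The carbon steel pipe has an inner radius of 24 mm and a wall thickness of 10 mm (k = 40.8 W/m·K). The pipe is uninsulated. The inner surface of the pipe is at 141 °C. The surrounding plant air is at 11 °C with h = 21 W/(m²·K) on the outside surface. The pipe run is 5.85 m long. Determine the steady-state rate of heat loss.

Q ≈ 3390 W

Radial resistances (cylindrical: R_cond = ln(r_o/r_i)/(2πkL), R_conv = 1/(h·2πrL)):
R_carbon steel pipe wall = ln(34/24)/(2π×40.8×5.85) = 2.323×10^-4 K/W
R_outer film = 1/(h_o·2πr_oL) = 1/(21×2π×0.034×5.85) = 0.0381 K/W
R_total = 0.03834 K/W
Q = ΔT/R_total = 130/0.03834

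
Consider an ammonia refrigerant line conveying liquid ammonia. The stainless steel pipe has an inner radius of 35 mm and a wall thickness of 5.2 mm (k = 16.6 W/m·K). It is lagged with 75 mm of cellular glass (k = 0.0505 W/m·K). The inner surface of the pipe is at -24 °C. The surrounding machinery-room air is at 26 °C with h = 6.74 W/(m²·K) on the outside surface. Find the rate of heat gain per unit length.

q′ ≈ 14.2 W/m

Cylindrical conduction, so R = ln(r₂/r₁)/(2πkL) per layer, in series:
R_stainless steel pipe wall = ln(40.2/35)/(2π×16.6×1) = 0.001328 K/W
R_cellular glass = ln(115.2/40.2)/(2π×0.0505×1) = 3.318 K/W
R_outer film = 1/(h_o·2πr_oL) = 1/(6.74×2π×0.1152×1) = 0.205 K/W
R_total = 3.524 K/W
Q = ΔT/R_total = 50/3.524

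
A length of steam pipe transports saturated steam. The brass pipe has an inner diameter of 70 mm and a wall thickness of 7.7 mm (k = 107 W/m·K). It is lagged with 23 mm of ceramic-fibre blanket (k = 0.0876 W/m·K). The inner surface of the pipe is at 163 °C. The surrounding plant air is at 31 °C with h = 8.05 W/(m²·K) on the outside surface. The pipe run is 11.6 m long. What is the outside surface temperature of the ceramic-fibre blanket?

Radial resistances (cylindrical: R_cond = ln(r_o/r_i)/(2πkL), R_conv = 1/(h·2πrL)):
R_brass pipe wall = ln(42.7/35)/(2π×107×11.6) = 2.55×10^-5 K/W
R_ceramic-fibre blanket = ln(65.7/42.7)/(2π×0.0876×11.6) = 0.06749 K/W
R_outer film = 1/(h_o·2πr_oL) = 1/(8.05×2π×0.0657×11.6) = 0.02594 K/W
R_total = 0.09346 K/W
Q = ΔT/R_total = 132/0.09346
Q = 1410 W
T_interface = T_inner − Q·ΣR(inner→interface) = 163 − 1410×0.06751

T ≈ 67.6 °C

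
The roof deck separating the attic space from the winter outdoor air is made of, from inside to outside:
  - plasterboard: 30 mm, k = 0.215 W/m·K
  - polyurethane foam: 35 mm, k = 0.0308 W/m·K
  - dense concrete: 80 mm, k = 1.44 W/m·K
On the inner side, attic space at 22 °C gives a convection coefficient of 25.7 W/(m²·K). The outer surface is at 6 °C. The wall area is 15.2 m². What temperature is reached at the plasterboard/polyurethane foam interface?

T ≈ 19.9 °C

Using the resistance-network approach (series):
R_inner film = 1/(h_i·A) = 1/(25.7×15.2) = 0.00256 K/W
R_plasterboard = L/(kA) = 0.03/(0.215×15.2) = 0.00918 K/W
R_polyurethane foam = L/(kA) = 0.035/(0.0308×15.2) = 0.07476 K/W
R_dense concrete = L/(kA) = 0.08/(1.44×15.2) = 0.003655 K/W
R_total = 0.09016 K/W;  Q = ΔT/R_total = 16/0.09016 = 177.5 W
T_interface = T_inner − Q·ΣR(inner→interface) = 22 − 177×0.01174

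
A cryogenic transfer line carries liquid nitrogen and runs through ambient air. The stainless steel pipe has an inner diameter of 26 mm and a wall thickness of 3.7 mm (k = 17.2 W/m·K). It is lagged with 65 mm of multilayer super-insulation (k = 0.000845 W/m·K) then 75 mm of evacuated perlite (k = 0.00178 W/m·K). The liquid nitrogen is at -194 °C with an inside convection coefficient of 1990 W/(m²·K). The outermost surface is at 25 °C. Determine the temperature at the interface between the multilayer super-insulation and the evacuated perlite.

T ≈ -10.7 °C

For a radial system each layer contributes R = ln(r_out/r_in)/(2πkL); films add R = 1/(hA).
R_inner film = 1/(h_i·2πr₁L) = 1/(1990×2π×0.013×1) = 0.006152 K/W
R_stainless steel pipe wall = ln(16.7/13)/(2π×17.2×1) = 0.002318 K/W
R_multilayer super-insulation = ln(81.7/16.7)/(2π×0.000845×1) = 299 K/W
R_evacuated perlite = ln(156.7/81.7)/(2π×0.00178×1) = 58.23 K/W
R_total = 357.3 K/W
Q = ΔT/R_total = 219/357.3
Q = 0.613 W/m
T_interface = T_inner + Q·ΣR(inner→interface) = -194 + 0.613×299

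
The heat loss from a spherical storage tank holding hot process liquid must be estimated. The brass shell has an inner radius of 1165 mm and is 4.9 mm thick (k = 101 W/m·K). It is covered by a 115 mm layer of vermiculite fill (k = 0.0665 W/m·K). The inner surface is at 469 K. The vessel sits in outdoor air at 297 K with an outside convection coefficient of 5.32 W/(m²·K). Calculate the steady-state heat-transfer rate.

Spherical conduction: R = (1/r_in − 1/r_out)/(4πk) per layer; series-sum.
R_brass shell = (1/1.165 − 1/1.1699)/(4π×101) = 2.833×10^-6 K/W
R_vermiculite fill = (1/1.1699 − 1/1.2849)/(4π×0.0665) = 0.09155 K/W
R_outer film = 1/(h·4πr_o²) = 1/(5.32×4π×1.2849²) = 0.00906 K/W
R_total = 0.1006 K/W
Q = ΔT/R_total = 172/0.1006

Q ≈ 1710 W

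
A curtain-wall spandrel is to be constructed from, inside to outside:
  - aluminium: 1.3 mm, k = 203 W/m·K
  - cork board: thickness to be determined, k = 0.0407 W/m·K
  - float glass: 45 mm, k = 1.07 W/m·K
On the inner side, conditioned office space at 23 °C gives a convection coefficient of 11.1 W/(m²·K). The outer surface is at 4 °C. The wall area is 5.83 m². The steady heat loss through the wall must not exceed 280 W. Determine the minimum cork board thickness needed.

Using the resistance-network approach (series):
R_inner film = 1/(h_i·A) = 1/(11.1×5.83) = 0.01545 K/W
R_aluminium = L/(kA) = 0.0013/(203×5.83) = 1.098×10^-6 K/W
R_float glass = L/(kA) = 0.045/(1.07×5.83) = 0.007214 K/W
Sum of the known resistances R_other = 0.02267 K/W
Required total resistance R_tot = ΔT/Q_allow = 19/280 = 0.06786 K/W
R_cork board = R_tot − R_other = 0.04519 K/W
L = R·k·A = 0.04519×0.0407×5.83

L ≈ 10.7 mm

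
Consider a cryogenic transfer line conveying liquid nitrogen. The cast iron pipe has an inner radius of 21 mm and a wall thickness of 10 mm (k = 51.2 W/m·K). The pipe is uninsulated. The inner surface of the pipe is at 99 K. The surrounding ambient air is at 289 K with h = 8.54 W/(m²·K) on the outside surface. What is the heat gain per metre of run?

q′ ≈ 315 W/m

Cylindrical conduction, so R = ln(r₂/r₁)/(2πkL) per layer, in series:
R_cast iron pipe wall = ln(31/21)/(2π×51.2×1) = 0.001211 K/W
R_outer film = 1/(h_o·2πr_oL) = 1/(8.54×2π×0.031×1) = 0.6012 K/W
R_total = 0.6024 K/W
Q = ΔT/R_total = 190/0.6024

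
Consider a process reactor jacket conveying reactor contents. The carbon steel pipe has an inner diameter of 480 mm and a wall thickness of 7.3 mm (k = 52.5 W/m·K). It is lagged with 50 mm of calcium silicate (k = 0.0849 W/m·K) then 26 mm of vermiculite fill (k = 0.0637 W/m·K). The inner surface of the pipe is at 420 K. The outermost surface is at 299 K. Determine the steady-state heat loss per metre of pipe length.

Treating each annulus and film as a series resistance:
R_carbon steel pipe wall = ln(247.3/240)/(2π×52.5×1) = 9.083×10^-5 K/W
R_calcium silicate = ln(297.3/247.3)/(2π×0.0849×1) = 0.3452 K/W
R_vermiculite fill = ln(323.3/297.3)/(2π×0.0637×1) = 0.2095 K/W
R_total = 0.5548 K/W
Q = ΔT/R_total = 121/0.5548

q′ ≈ 218 W/m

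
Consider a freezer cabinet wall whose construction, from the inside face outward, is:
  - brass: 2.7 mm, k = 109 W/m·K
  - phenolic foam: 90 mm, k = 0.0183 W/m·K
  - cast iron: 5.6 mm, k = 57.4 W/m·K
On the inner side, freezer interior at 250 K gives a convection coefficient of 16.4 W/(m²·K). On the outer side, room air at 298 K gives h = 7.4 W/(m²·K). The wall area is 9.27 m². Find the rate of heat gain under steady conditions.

Q ≈ 87 W

Series thermal resistances:
R_inner film = 1/(h_i·A) = 1/(16.4×9.27) = 0.006578 K/W
R_brass = L/(kA) = 0.0027/(109×9.27) = 2.672×10^-6 K/W
R_phenolic foam = L/(kA) = 0.09/(0.0183×9.27) = 0.5305 K/W
R_cast iron = L/(kA) = 0.0056/(57.4×9.27) = 1.052×10^-5 K/W
R_outer film = 1/(h_o·A) = 1/(7.4×9.27) = 0.01458 K/W
R_total = 0.5517 K/W
Q = ΔT / R_total = 48 / 0.5517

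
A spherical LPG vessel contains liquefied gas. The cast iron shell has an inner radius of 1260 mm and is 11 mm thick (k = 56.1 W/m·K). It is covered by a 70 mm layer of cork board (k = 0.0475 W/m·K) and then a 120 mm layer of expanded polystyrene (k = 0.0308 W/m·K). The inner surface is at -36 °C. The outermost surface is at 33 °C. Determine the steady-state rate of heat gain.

Spherical conduction: R = (1/r_in − 1/r_out)/(4πk) per layer; series-sum.
R_cast iron shell = (1/1.26 − 1/1.271)/(4π×56.1) = 9.743×10^-6 K/W
R_cork board = (1/1.271 − 1/1.341)/(4π×0.0475) = 0.06881 K/W
R_expanded polystyrene = (1/1.341 − 1/1.461)/(4π×0.0308) = 0.1582 K/W
R_total = 0.2271 K/W
Q = ΔT/R_total = 69/0.2271

Q ≈ 304 W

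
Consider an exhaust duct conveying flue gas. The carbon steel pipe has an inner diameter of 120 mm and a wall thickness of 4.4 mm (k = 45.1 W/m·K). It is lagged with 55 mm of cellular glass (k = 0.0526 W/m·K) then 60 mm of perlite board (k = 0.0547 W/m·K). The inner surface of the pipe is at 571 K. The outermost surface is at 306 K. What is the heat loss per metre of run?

q′ ≈ 86.8 W/m

Radial resistances (cylindrical: R_cond = ln(r_o/r_i)/(2πkL), R_conv = 1/(h·2πrL)):
R_carbon steel pipe wall = ln(64.4/60)/(2π×45.1×1) = 2.497×10^-4 K/W
R_cellular glass = ln(119.4/64.4)/(2π×0.0526×1) = 1.868 K/W
R_perlite board = ln(179.4/119.4)/(2π×0.0547×1) = 1.185 K/W
R_total = 3.053 K/W
Q = ΔT/R_total = 265/3.053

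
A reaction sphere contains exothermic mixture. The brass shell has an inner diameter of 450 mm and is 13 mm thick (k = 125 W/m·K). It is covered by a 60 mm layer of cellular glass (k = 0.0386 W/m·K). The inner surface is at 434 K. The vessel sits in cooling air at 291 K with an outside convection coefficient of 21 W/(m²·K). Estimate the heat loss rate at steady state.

Q ≈ 80 W

Radial (spherical) resistances in series:
R_brass shell = (1/0.225 − 1/0.238)/(4π×125) = 1.545×10^-4 K/W
R_cellular glass = (1/0.238 − 1/0.298)/(4π×0.0386) = 1.744 K/W
R_outer film = 1/(h·4πr_o²) = 1/(21×4π×0.298²) = 0.04267 K/W
R_total = 1.787 K/W
Q = ΔT/R_total = 143/1.787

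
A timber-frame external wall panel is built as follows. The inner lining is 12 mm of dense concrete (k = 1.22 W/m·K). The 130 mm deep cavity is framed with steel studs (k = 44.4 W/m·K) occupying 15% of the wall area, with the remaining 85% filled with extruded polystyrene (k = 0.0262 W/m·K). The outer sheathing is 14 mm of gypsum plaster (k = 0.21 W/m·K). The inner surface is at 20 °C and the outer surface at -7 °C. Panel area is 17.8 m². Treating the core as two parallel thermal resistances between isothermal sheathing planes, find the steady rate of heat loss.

Sheathing layers in series; stud and cavity paths in parallel between them.
R_inner = 0.012/(1.22×17.8) = 5.526×10^-4 K/W
R_stud  = 0.13/(44.4×0.15×17.8) = 0.001097 K/W
R_cav   = 0.13/(0.0262×0.85×17.8) = 0.3279 K/W
1/R_core = 1/R_stud + 1/R_cav → R_core = 0.001093 K/W
R_outer = 0.014/(0.21×17.8) = 0.003745 K/W
R_total = 0.005391 K/W
Q = ΔT/R_total = 27/0.005391

Q ≈ 5010 W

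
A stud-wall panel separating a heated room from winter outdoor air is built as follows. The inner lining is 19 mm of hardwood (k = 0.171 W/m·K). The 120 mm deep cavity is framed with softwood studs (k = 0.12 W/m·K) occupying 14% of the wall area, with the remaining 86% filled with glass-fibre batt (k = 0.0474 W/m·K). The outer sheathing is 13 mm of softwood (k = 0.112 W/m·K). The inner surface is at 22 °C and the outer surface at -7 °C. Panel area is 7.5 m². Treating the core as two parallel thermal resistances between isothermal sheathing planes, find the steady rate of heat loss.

Sheathing layers in series; stud and cavity paths in parallel between them.
R_inner = 0.019/(0.171×7.5) = 0.01481 K/W
R_stud  = 0.12/(0.12×0.14×7.5) = 0.9524 K/W
R_cav   = 0.12/(0.0474×0.86×7.5) = 0.3925 K/W
1/R_core = 1/R_stud + 1/R_cav → R_core = 0.278 K/W
R_outer = 0.013/(0.112×7.5) = 0.01548 K/W
R_total = 0.3082 K/W
Q = ΔT/R_total = 29/0.3082

Q ≈ 94.1 W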